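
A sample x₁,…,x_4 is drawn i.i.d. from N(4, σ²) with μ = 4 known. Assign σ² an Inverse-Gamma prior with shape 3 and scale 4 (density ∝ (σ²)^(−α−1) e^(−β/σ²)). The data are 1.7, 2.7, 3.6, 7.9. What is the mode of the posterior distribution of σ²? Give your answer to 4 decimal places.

σ̂²_MAP = 2.5292

Sum of squared deviations about the known mean: SS = (1.7−4)² + (2.7−4)² + (3.6−4)² + (7.9−4)² = 22.35.
The Normal likelihood contributes (σ²)^(−n/2) exp(−SS/(2σ²)), so the posterior is Inverse-Gamma(α + n/2, β + SS/2) = Inverse-Gamma(5, 15.175).
The mode of Inverse-Gamma(a, b) is b/(a+1) = 15.175/6 ≈ 2.5292.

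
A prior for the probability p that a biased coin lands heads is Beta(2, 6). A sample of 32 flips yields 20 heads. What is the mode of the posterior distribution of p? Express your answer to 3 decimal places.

Prior: Beta(2, 6).
Data: 20 successes in 32 trials. The binomial likelihood contributes p^20(1−p)^12, so the posterior is Beta(2+20, 6+12) = Beta(22, 18).
For Beta(a, b) with a, b > 1 the mode is (a−1)/(a+b−2) = 21/38 ≈ 0.553.

p̂_MAP = 0.553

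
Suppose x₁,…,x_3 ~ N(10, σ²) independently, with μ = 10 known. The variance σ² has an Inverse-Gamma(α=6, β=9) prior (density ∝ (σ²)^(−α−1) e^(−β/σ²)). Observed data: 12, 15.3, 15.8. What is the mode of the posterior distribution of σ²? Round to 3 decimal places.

σ̂²_MAP = 4.925

Sum of squared deviations about the known mean: SS = (12−10)² + (15.3−10)² + (15.8−10)² = 65.73.
The Normal likelihood contributes (σ²)^(−n/2) exp(−SS/(2σ²)), so the posterior is Inverse-Gamma(α + n/2, β + SS/2) = Inverse-Gamma(7.5, 41.865).
The mode of Inverse-Gamma(a, b) is b/(a+1) = 41.865/8.5 ≈ 4.925.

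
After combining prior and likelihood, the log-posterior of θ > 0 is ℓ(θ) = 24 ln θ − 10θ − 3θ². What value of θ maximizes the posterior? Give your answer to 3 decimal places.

ℓ'(θ) = 24/θ − 10 − 6θ. Setting this to zero and multiplying by θ: 6θ² + 10θ − 24 = 0.
θ = (−10 + √(10² + 4·6·24)) / (2·6) = (−10 + √676) / 12 = (−10 + 26)/12 = 4/3.
ℓ''(θ) = −24/θ² − 6 < 0, confirming a maximum.

θ̂_MAP = 1.333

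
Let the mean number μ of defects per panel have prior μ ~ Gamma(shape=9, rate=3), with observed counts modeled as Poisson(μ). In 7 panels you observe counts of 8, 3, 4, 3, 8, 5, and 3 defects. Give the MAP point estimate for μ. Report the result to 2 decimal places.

μ̂_MAP = 4.20

Σxᵢ = 8+3+4+3+8+5+3 = 34, with n = 7.
Posterior ∝ μ^8e^(−3μ) · μ^34e^(−7μ) = μ^42e^(−10μ), i.e. Gamma(shape=43, rate=10).
The mode of a Gamma(a, b) with a ≥ 1 (shape–rate) is (a−1)/b = 42/10 ≈ 4.20.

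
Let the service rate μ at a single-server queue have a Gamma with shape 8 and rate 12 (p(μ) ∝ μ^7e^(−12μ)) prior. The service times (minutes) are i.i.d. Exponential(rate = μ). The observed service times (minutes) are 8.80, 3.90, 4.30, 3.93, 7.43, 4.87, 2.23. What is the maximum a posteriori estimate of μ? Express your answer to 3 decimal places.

The Exponential(rate=μ) likelihood is ∝ μ^n e^(−μΣtᵢ). Here n = 7 and Σtᵢ = 8.80 + 3.90 + 4.30 + 3.93 + 7.43 + 4.87 + 2.23 = 35.46.
Posterior ∝ μ^7e^(−12μ) · μ^7e^(−35.46μ) = μ^14e^(−47.46μ), i.e. Gamma(15, 47.46).
Mode = (a−1)/b = 14/47.46 ≈ 0.295.

μ̂_MAP = 0.295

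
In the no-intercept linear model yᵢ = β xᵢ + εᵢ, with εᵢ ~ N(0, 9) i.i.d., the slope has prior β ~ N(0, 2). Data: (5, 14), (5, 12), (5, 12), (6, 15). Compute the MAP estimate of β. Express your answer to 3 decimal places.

log p(β | y) = −Σ(yᵢ − βxᵢ)²/(2·9) − β²/(2·2) + const.
Setting the derivative to zero: Σxᵢ(yᵢ − βxᵢ)/9 − β/2 = 0, so β = Σxᵢyᵢ / (Σxᵢ² + σ²/τ²).
Σxᵢyᵢ = 5·14 + 5·12 + 5·12 + 6·15 = 280; Σxᵢ² = 111; σ²/τ² = 4.5.
β̂_MAP = 280 / (111 + 4.5) = 280/115.5 ≈ 2.424.

β̂_MAP = 2.424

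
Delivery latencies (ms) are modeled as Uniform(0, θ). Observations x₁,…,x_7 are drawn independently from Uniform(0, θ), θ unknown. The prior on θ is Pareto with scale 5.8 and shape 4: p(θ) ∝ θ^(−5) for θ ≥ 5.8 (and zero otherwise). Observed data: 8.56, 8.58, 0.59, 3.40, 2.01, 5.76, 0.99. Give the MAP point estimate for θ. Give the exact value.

θ̂_MAP = 8.58

The Uniform(0, θ) likelihood is θ^(−n) for θ ≥ max(xᵢ), zero otherwise. Here max(xᵢ) = 8.58.
Posterior ∝ θ^(−5) · θ^(−7) = θ^(−12) on θ ≥ max(5.8, 8.58) = 8.58.
This density is strictly decreasing in θ, so the posterior mode lies at the lower boundary of the support.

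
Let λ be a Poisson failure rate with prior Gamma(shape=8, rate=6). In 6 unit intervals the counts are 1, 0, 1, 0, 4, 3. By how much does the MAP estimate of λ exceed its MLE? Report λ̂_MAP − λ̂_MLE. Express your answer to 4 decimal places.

Σxᵢ = 9. Posterior is Gamma(17, 12); MAP = (17−1)/12 = 16/12 ≈ 1.33333.
MLE = x̄ = 9/6 ≈ 1.50000.
Difference = 16/12 − 9/6 = -1/6 ≈ -0.1667.

MAP − MLE = -0.1667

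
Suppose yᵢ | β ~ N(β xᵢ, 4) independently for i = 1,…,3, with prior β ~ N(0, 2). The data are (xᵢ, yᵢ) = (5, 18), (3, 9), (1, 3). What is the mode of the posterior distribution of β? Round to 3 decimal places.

β̂_MAP = 3.243

log p(β | y) = −Σ(yᵢ − βxᵢ)²/(2·4) − β²/(2·2) + const.
Setting the derivative to zero: Σxᵢ(yᵢ − βxᵢ)/4 − β/2 = 0, so β = Σxᵢyᵢ / (Σxᵢ² + σ²/τ²).
Σxᵢyᵢ = 5·18 + 3·9 + 1·3 = 120; Σxᵢ² = 35; σ²/τ² = 2.
β̂_MAP = 120 / (35 + 2) = 120/37 ≈ 3.243.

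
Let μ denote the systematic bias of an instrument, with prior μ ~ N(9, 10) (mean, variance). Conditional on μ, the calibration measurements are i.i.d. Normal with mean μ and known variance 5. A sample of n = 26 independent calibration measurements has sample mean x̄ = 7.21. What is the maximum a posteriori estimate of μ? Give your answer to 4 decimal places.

μ̂_MAP = 7.2438

n = 26, x̄ = 7.21.
For a Normal prior and Normal likelihood with known variance, the posterior is Normal; its mode equals its mean, the precision-weighted average.
Prior precision 1/σ₀² = 1/10 = 0.1; data precision n/σ² = 26/5 = 5.2.
μ̂ = (0.1·9 + 5.2·7.21) / (0.1 + 5.2) = 38.392/5.3 = 9598/1325 ≈ 7.2438.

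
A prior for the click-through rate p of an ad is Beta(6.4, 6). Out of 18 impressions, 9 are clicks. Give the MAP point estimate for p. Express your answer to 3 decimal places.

Prior: Beta(6.4, 6).
Data: 9 successes in 18 trials. The binomial likelihood contributes p^9(1−p)^9, so the posterior is Beta(6.4+9, 6+9) = Beta(15.4, 15).
For Beta(a, b) with a, b > 1 the mode is (a−1)/(a+b−2) = 14.4/28.4 ≈ 0.507.

p̂_MAP = 0.507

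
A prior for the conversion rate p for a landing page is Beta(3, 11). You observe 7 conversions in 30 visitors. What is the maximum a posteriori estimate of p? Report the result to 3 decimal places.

Prior: Beta(3, 11).
Data: 7 successes in 30 trials. The binomial likelihood contributes p^7(1−p)^23, so the posterior is Beta(3+7, 11+23) = Beta(10, 34).
For Beta(a, b) with a, b > 1 the mode is (a−1)/(a+b−2) = 9/42 ≈ 0.214.

p̂_MAP = 0.214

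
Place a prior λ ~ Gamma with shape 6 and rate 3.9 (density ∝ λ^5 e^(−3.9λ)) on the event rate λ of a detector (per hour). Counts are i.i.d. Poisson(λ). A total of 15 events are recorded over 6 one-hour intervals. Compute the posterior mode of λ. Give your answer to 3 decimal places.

λ̂_MAP = 2.020

Σxᵢ = 15, n = 6.
Posterior ∝ λ^5e^(−3.9λ) · λ^15e^(−6λ) = λ^20e^(−9.9λ), i.e. Gamma(shape=21, rate=9.9).
The mode of a Gamma(a, b) with a ≥ 1 (shape–rate) is (a−1)/b = 20/9.9 ≈ 2.020.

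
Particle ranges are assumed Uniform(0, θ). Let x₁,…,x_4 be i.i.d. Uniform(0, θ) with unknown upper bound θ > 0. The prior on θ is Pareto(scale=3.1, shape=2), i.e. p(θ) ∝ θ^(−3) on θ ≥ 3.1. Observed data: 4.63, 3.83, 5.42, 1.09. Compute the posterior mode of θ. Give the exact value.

θ̂_MAP = 5.42

The Uniform(0, θ) likelihood is θ^(−n) for θ ≥ max(xᵢ), zero otherwise. Here max(xᵢ) = 5.42.
Posterior ∝ θ^(−3) · θ^(−4) = θ^(−7) on θ ≥ max(3.1, 5.42) = 5.42.
This density is strictly decreasing in θ, so the posterior mode lies at the lower boundary of the support.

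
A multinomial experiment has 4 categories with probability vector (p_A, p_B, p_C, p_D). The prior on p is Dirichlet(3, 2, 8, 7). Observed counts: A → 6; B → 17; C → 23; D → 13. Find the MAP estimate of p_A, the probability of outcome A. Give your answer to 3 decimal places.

The posterior is Dirichlet(αᵢ + nᵢ) = Dirichlet(9, 19, 31, 20).
For a Dirichlet(a₁,…,a_K) with all aᵢ > 1, the mode has j-th component (aⱼ − 1)/(Σaᵢ − K).
Here Σaᵢ = 79 and K = 4, so p_A = (9 − 1)/(79 − 4) = 8/75 ≈ 0.107.

MAP estimate of p_A = 0.107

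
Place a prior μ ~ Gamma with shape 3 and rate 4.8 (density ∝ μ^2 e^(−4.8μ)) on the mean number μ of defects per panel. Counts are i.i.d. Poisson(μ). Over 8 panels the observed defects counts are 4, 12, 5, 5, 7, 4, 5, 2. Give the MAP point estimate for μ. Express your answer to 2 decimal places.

Σxᵢ = 4+12+5+5+7+4+5+2 = 44, with n = 8.
Posterior ∝ μ^2e^(−4.8μ) · μ^44e^(−8μ) = μ^46e^(−12.8μ), i.e. Gamma(shape=47, rate=12.8).
The mode of a Gamma(a, b) with a ≥ 1 (shape–rate) is (a−1)/b = 46/12.8 ≈ 3.59.

μ̂_MAP = 3.59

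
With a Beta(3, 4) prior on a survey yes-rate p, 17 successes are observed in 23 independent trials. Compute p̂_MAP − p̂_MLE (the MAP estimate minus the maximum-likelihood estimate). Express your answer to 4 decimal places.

Posterior is Beta(20, 10); MAP = (20−1)/(30−2) = 19/28 ≈ 0.67857.
MLE ignores the prior: p̂_MLE = k/n = 17/23 ≈ 0.73913.
Difference = 19/28 − 17/23 = -39/644 ≈ -0.0606.

MAP − MLE = -0.0606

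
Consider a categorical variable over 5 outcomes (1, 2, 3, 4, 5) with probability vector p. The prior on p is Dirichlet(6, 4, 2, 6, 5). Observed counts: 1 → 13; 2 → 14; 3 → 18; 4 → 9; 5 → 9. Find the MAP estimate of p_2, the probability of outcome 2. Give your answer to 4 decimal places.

MAP estimate: 0.2099

The posterior is Dirichlet(αᵢ + nᵢ) = Dirichlet(19, 18, 20, 15, 14).
For a Dirichlet(a₁,…,a_K) with all aᵢ > 1, the mode has j-th component (aⱼ − 1)/(Σaᵢ − K).
Here Σaᵢ = 86 and K = 5, so p_2 = (18 − 1)/(86 − 5) = 17/81 ≈ 0.2099.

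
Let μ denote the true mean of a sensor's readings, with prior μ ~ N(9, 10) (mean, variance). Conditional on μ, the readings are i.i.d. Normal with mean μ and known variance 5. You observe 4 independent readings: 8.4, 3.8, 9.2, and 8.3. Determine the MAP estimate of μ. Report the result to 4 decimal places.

μ̂_MAP = 7.6000

n = 4; x̄ = (8.4 + 3.8 + 9.2 + 8.3)/4 = 29.7/4 = 7.425.
For a Normal prior and Normal likelihood with known variance, the posterior is Normal; its mode equals its mean, the precision-weighted average.
Prior precision 1/σ₀² = 1/10 = 0.1; data precision n/σ² = 4/5 = 0.8.
μ̂ = (0.1·9 + 0.8·7.425) / (0.1 + 0.8) = 6.84/0.9 = 7.6000.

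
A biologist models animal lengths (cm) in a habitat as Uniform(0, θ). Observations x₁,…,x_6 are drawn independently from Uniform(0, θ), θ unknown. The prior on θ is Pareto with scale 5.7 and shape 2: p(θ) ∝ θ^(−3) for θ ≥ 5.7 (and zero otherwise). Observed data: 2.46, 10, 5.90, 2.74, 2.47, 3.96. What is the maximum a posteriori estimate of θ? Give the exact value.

θ̂_MAP = 10

The Uniform(0, θ) likelihood is θ^(−n) for θ ≥ max(xᵢ), zero otherwise. Here max(xᵢ) = 10.
Posterior ∝ θ^(−3) · θ^(−6) = θ^(−9) on θ ≥ max(5.7, 10) = 10.
This density is strictly decreasing in θ, so the posterior mode lies at the lower boundary of the support.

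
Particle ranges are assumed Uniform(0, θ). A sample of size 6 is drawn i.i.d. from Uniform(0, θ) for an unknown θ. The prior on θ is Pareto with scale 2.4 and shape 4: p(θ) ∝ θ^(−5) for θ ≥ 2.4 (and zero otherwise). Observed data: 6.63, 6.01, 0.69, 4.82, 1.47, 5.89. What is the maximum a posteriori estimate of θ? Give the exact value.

θ̂_MAP = 6.63

The Uniform(0, θ) likelihood is θ^(−n) for θ ≥ max(xᵢ), zero otherwise. Here max(xᵢ) = 6.63.
Posterior ∝ θ^(−5) · θ^(−6) = θ^(−11) on θ ≥ max(2.4, 6.63) = 6.63.
This density is strictly decreasing in θ, so the posterior mode lies at the lower boundary of the support.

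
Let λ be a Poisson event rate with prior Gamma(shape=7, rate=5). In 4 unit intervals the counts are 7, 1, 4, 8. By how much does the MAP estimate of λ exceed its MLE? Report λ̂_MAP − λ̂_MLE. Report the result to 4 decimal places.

MAP − MLE = -2.1111

Σxᵢ = 20. Posterior is Gamma(27, 9); MAP = (27−1)/9 = 26/9 ≈ 2.88889.
MLE = x̄ = 20/4 ≈ 5.00000.
Difference = 26/9 − 20/4 = -19/9 ≈ -2.1111.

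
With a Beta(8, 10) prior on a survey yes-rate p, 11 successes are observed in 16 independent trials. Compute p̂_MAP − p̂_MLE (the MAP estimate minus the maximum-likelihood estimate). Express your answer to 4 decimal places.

Posterior is Beta(19, 15); MAP = (19−1)/(34−2) = 18/32 ≈ 0.56250.
MLE ignores the prior: p̂_MLE = k/n = 11/16 ≈ 0.68750.
Difference = 18/32 − 11/16 = -1/8 ≈ -0.1250.

MAP − MLE = -0.1250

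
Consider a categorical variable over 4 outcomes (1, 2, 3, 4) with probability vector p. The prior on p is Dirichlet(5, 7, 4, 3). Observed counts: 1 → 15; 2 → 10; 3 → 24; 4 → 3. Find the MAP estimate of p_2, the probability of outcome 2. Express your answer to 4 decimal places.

MAP estimate: 0.2388

The posterior is Dirichlet(αᵢ + nᵢ) = Dirichlet(20, 17, 28, 6).
For a Dirichlet(a₁,…,a_K) with all aᵢ > 1, the mode has j-th component (aⱼ − 1)/(Σaᵢ − K).
Here Σaᵢ = 71 and K = 4, so p_2 = (17 − 1)/(71 − 4) = 16/67 ≈ 0.2388.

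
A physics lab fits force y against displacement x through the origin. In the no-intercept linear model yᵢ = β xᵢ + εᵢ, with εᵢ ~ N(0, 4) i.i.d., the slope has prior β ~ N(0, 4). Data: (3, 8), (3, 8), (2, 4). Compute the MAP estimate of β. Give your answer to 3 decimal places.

β̂_MAP = 2.435

log p(β | y) = −Σ(yᵢ − βxᵢ)²/(2·4) − β²/(2·4) + const.
Setting the derivative to zero: Σxᵢ(yᵢ − βxᵢ)/4 − β/4 = 0, so β = Σxᵢyᵢ / (Σxᵢ² + σ²/τ²).
Σxᵢyᵢ = 3·8 + 3·8 + 2·4 = 56; Σxᵢ² = 22; σ²/τ² = 1.
β̂_MAP = 56 / (22 + 1) = 56/23 ≈ 2.435.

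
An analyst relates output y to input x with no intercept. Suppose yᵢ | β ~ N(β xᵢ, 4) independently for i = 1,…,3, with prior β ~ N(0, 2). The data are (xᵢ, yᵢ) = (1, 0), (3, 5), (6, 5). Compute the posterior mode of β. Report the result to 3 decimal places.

β̂_MAP = 0.938

log p(β | y) = −Σ(yᵢ − βxᵢ)²/(2·4) − β²/(2·2) + const.
Setting the derivative to zero: Σxᵢ(yᵢ − βxᵢ)/4 − β/2 = 0, so β = Σxᵢyᵢ / (Σxᵢ² + σ²/τ²).
Σxᵢyᵢ = 1·0 + 3·5 + 6·5 = 45; Σxᵢ² = 46; σ²/τ² = 2.
β̂_MAP = 45 / (46 + 2) = 45/48 ≈ 0.938.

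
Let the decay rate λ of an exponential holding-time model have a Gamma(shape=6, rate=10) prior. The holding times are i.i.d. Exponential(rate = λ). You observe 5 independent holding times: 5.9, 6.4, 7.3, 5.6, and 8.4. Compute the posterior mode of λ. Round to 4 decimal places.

λ̂_MAP = 0.2294

The Exponential(rate=λ) likelihood is ∝ λ^n e^(−λΣtᵢ). Here n = 5 and Σtᵢ = 5.9 + 6.4 + 7.3 + 5.6 + 8.4 = 33.6.
Posterior ∝ λ^5e^(−10λ) · λ^5e^(−33.6λ) = λ^10e^(−43.6λ), i.e. Gamma(11, 43.6).
Mode = (a−1)/b = 10/43.6 ≈ 0.2294.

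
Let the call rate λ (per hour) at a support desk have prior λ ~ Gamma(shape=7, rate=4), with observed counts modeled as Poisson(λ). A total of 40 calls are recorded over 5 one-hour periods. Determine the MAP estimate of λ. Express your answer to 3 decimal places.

Σxᵢ = 40, n = 5.
Posterior ∝ λ^6e^(−4λ) · λ^40e^(−5λ) = λ^46e^(−9λ), i.e. Gamma(shape=47, rate=9).
The mode of a Gamma(a, b) with a ≥ 1 (shape–rate) is (a−1)/b = 46/9 ≈ 5.111.

λ̂_MAP = 5.111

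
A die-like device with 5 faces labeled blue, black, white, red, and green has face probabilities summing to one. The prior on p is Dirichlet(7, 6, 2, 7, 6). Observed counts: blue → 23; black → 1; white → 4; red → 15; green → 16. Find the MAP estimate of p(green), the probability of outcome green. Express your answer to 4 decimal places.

The posterior is Dirichlet(αᵢ + nᵢ) = Dirichlet(30, 7, 6, 22, 22).
For a Dirichlet(a₁,…,a_K) with all aᵢ > 1, the mode has j-th component (aⱼ − 1)/(Σaᵢ − K).
Here Σaᵢ = 87 and K = 5, so p(green) = (22 − 1)/(87 − 5) = 21/82 ≈ 0.2561.

MAP estimate of p(green) = 0.2561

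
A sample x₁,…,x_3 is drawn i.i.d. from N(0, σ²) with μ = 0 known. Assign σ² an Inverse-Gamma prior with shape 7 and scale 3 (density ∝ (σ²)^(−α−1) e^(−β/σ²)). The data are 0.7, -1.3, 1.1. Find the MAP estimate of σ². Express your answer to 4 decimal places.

σ̂²_MAP = 0.4942

Sum of squared deviations about the known mean: SS = (0.7−0)² + (-1.3−0)² + (1.1−0)² = 3.39.
The Normal likelihood contributes (σ²)^(−n/2) exp(−SS/(2σ²)), so the posterior is Inverse-Gamma(α + n/2, β + SS/2) = Inverse-Gamma(8.5, 4.695).
The mode of Inverse-Gamma(a, b) is b/(a+1) = 4.695/9.5 ≈ 0.4942.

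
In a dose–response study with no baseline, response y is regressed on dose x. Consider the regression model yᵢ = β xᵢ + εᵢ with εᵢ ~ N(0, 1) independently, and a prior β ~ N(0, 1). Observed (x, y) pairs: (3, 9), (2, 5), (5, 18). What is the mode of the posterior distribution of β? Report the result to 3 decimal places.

β̂_MAP = 3.256

log p(β | y) = −Σ(yᵢ − βxᵢ)²/(2·1) − β²/(2·1) + const.
Setting the derivative to zero: Σxᵢ(yᵢ − βxᵢ)/1 − β/1 = 0, so β = Σxᵢyᵢ / (Σxᵢ² + σ²/τ²).
Σxᵢyᵢ = 3·9 + 2·5 + 5·18 = 127; Σxᵢ² = 38; σ²/τ² = 1.
β̂_MAP = 127 / (38 + 1) = 127/39 ≈ 3.256.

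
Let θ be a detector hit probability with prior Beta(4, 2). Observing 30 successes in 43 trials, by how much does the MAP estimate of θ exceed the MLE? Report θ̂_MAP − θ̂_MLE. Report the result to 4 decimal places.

MAP − MLE = 0.0045

Posterior is Beta(34, 15); MAP = (34−1)/(49−2) = 33/47 ≈ 0.70213.
MLE ignores the prior: θ̂_MLE = k/n = 30/43 ≈ 0.69767.
Difference = 33/47 − 30/43 = 9/2021 ≈ 0.0045.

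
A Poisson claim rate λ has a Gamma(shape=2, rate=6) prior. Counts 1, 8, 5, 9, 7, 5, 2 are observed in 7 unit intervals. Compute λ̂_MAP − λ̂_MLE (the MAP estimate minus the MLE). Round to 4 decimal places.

Σxᵢ = 37. Posterior is Gamma(39, 13); MAP = (39−1)/13 = 38/13 ≈ 2.92308.
MLE = x̄ = 37/7 ≈ 5.28571.
Difference = 38/13 − 37/7 = -215/91 ≈ -2.3626.

MAP − MLE = -2.3626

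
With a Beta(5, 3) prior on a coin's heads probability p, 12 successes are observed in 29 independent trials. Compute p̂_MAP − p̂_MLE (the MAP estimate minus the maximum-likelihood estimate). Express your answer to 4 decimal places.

MAP − MLE = 0.0433

Posterior is Beta(17, 20); MAP = (17−1)/(37−2) = 16/35 ≈ 0.45714.
MLE ignores the prior: p̂_MLE = k/n = 12/29 ≈ 0.41379.
Difference = 16/35 − 12/29 = 44/1015 ≈ 0.0433.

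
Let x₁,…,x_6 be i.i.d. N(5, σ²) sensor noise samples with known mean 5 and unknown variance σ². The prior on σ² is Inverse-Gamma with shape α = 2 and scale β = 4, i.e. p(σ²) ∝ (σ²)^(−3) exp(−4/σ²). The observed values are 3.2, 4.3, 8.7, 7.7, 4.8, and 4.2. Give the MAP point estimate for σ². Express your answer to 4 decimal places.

Sum of squared deviations about the known mean: SS = (3.2−5)² + (4.3−5)² + (8.7−5)² + (7.7−5)² + (4.8−5)² + (4.2−5)² = 25.39.
The Normal likelihood contributes (σ²)^(−n/2) exp(−SS/(2σ²)), so the posterior is Inverse-Gamma(α + n/2, β + SS/2) = Inverse-Gamma(5, 16.695).
The mode of Inverse-Gamma(a, b) is b/(a+1) = 16.695/6 ≈ 2.7825.

σ̂²_MAP = 2.7825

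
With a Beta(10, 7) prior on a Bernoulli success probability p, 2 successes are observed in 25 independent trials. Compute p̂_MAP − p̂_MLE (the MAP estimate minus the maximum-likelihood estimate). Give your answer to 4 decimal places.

Posterior is Beta(12, 30); MAP = (12−1)/(42−2) = 11/40 ≈ 0.27500.
MLE ignores the prior: p̂_MLE = k/n = 2/25 ≈ 0.08000.
Difference = 11/40 − 2/25 = 39/200 ≈ 0.1950.

MAP − MLE = 0.1950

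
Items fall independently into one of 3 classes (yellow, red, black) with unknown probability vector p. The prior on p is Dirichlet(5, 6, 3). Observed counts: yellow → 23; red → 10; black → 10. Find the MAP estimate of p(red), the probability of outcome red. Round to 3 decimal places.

MAP estimate of p(red) = 0.278

The posterior is Dirichlet(αᵢ + nᵢ) = Dirichlet(28, 16, 13).
For a Dirichlet(a₁,…,a_K) with all aᵢ > 1, the mode has j-th component (aⱼ − 1)/(Σaᵢ − K).
Here Σaᵢ = 57 and K = 3, so p(red) = (16 − 1)/(57 − 3) = 15/54 ≈ 0.278.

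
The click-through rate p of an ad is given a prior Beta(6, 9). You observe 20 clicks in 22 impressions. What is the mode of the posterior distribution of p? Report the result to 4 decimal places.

Prior: Beta(6, 9).
Data: 20 successes in 22 trials. The binomial likelihood contributes p^20(1−p)^2, so the posterior is Beta(6+20, 9+2) = Beta(26, 11).
For Beta(a, b) with a, b > 1 the mode is (a−1)/(a+b−2) = 25/35 ≈ 0.7143.

p̂_MAP = 0.7143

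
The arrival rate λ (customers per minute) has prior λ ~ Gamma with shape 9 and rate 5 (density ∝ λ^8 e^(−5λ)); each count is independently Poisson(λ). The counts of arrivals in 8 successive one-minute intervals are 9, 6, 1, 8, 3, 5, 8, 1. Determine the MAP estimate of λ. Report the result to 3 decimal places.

Σxᵢ = 9+6+1+8+3+5+8+1 = 41, with n = 8.
Posterior ∝ λ^8e^(−5λ) · λ^41e^(−8λ) = λ^49e^(−13λ), i.e. Gamma(shape=50, rate=13).
The mode of a Gamma(a, b) with a ≥ 1 (shape–rate) is (a−1)/b = 49/13 ≈ 3.769.

λ̂_MAP = 3.769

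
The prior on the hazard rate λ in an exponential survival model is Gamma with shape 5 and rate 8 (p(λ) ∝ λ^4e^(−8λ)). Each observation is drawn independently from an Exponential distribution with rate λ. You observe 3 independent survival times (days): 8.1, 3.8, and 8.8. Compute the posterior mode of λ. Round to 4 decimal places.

The Exponential(rate=λ) likelihood is ∝ λ^n e^(−λΣtᵢ). Here n = 3 and Σtᵢ = 8.1 + 3.8 + 8.8 = 20.7.
Posterior ∝ λ^4e^(−8λ) · λ^3e^(−20.7λ) = λ^7e^(−28.7λ), i.e. Gamma(8, 28.7).
Mode = (a−1)/b = 7/28.7 ≈ 0.2439.

λ̂_MAP = 0.2439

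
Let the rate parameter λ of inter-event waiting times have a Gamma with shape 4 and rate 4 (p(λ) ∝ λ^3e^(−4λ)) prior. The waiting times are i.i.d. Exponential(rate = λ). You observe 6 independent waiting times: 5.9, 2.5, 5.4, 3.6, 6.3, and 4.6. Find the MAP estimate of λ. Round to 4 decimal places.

λ̂_MAP = 0.2786

The Exponential(rate=λ) likelihood is ∝ λ^n e^(−λΣtᵢ). Here n = 6 and Σtᵢ = 5.9 + 2.5 + 5.4 + 3.6 + 6.3 + 4.6 = 28.3.
Posterior ∝ λ^3e^(−4λ) · λ^6e^(−28.3λ) = λ^9e^(−32.3λ), i.e. Gamma(10, 32.3).
Mode = (a−1)/b = 9/32.3 ≈ 0.2786.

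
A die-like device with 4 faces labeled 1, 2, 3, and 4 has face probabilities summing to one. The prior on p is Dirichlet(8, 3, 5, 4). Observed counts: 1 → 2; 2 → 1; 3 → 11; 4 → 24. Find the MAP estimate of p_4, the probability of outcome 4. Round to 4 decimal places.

MAP estimate: 0.5000

The posterior is Dirichlet(αᵢ + nᵢ) = Dirichlet(10, 4, 16, 28).
For a Dirichlet(a₁,…,a_K) with all aᵢ > 1, the mode has j-th component (aⱼ − 1)/(Σaᵢ − K).
Here Σaᵢ = 58 and K = 4, so p_4 = (28 − 1)/(58 − 4) = 27/54 ≈ 0.5000.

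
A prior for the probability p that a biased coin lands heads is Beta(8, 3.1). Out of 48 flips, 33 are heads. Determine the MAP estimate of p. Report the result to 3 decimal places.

Prior: Beta(8, 3.1).
Data: 33 successes in 48 trials. The binomial likelihood contributes p^33(1−p)^15, so the posterior is Beta(8+33, 3.1+15) = Beta(41, 18.1).
For Beta(a, b) with a, b > 1 the mode is (a−1)/(a+b−2) = 40/57.1 ≈ 0.701.

p̂_MAP = 0.701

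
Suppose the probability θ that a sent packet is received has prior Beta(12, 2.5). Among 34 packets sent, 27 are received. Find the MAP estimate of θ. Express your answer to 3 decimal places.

Prior: Beta(12, 2.5).
Data: 27 successes in 34 trials. The binomial likelihood contributes θ^27(1−θ)^7, so the posterior is Beta(12+27, 2.5+7) = Beta(39, 9.5).
For Beta(a, b) with a, b > 1 the mode is (a−1)/(a+b−2) = 38/46.5 ≈ 0.817.

θ̂_MAP = 0.817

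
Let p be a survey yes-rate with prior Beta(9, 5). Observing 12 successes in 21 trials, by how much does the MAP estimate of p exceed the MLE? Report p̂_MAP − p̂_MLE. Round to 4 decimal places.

MAP − MLE = 0.0346

Posterior is Beta(21, 14); MAP = (21−1)/(35−2) = 20/33 ≈ 0.60606.
MLE ignores the prior: p̂_MLE = k/n = 12/21 ≈ 0.57143.
Difference = 20/33 − 12/21 = 8/231 ≈ 0.0346.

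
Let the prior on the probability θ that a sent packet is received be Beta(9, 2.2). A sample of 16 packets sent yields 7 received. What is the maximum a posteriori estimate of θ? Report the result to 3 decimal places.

θ̂_MAP = 0.595

Prior: Beta(9, 2.2).
Data: 7 successes in 16 trials. The binomial likelihood contributes θ^7(1−θ)^9, so the posterior is Beta(9+7, 2.2+9) = Beta(16, 11.2).
For Beta(a, b) with a, b > 1 the mode is (a−1)/(a+b−2) = 15/25.2 ≈ 0.595.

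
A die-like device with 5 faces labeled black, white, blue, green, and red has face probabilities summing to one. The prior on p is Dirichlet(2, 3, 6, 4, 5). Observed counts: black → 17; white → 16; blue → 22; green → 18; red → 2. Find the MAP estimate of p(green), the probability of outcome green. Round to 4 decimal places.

The posterior is Dirichlet(αᵢ + nᵢ) = Dirichlet(19, 19, 28, 22, 7).
For a Dirichlet(a₁,…,a_K) with all aᵢ > 1, the mode has j-th component (aⱼ − 1)/(Σaᵢ − K).
Here Σaᵢ = 95 and K = 5, so p(green) = (22 − 1)/(95 − 5) = 21/90 ≈ 0.2333.

MAP estimate of p(green) = 0.2333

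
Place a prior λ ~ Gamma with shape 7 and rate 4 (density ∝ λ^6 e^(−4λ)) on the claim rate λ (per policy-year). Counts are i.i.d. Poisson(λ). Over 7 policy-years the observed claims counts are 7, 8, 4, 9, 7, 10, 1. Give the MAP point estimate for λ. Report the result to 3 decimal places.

Σxᵢ = 7+8+4+9+7+10+1 = 46, with n = 7.
Posterior ∝ λ^6e^(−4λ) · λ^46e^(−7λ) = λ^52e^(−11λ), i.e. Gamma(shape=53, rate=11).
The mode of a Gamma(a, b) with a ≥ 1 (shape–rate) is (a−1)/b = 52/11 ≈ 4.727.

λ̂_MAP = 4.727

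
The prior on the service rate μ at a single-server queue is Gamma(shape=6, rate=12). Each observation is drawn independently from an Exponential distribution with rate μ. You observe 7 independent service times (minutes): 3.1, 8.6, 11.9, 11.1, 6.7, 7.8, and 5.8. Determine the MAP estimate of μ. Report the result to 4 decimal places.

μ̂_MAP = 0.1791

The Exponential(rate=μ) likelihood is ∝ μ^n e^(−μΣtᵢ). Here n = 7 and Σtᵢ = 3.1 + 8.6 + 11.9 + 11.1 + 6.7 + 7.8 + 5.8 = 55.
Posterior ∝ μ^5e^(−12μ) · μ^7e^(−55μ) = μ^12e^(−67μ), i.e. Gamma(13, 67).
Mode = (a−1)/b = 12/67 ≈ 0.1791.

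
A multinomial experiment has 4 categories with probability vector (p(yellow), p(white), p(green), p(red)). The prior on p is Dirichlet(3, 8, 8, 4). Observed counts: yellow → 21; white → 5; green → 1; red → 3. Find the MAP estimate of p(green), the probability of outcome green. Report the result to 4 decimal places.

The posterior is Dirichlet(αᵢ + nᵢ) = Dirichlet(24, 13, 9, 7).
For a Dirichlet(a₁,…,a_K) with all aᵢ > 1, the mode has j-th component (aⱼ − 1)/(Σaᵢ − K).
Here Σaᵢ = 53 and K = 4, so p(green) = (9 − 1)/(53 − 4) = 8/49 ≈ 0.1633.

MAP estimate of p(green) = 0.1633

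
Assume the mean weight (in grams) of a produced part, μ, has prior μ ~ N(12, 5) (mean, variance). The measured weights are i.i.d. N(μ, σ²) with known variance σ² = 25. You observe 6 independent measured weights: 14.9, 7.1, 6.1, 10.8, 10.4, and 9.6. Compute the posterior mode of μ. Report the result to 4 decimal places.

n = 6; x̄ = (14.9 + 7.1 + 6.1 + 10.8 + 10.4 + 9.6)/6 = 58.9/6 = 589/60 ≈ 9.8167.
For a Normal prior and Normal likelihood with known variance, the posterior is Normal; its mode equals its mean, the precision-weighted average.
Prior precision 1/σ₀² = 1/5 = 0.2; data precision n/σ² = 6/25 = 0.24.
μ̂ = (0.2·12 + 0.24·(589/60)) / (0.2 + 0.24) = 4.756/0.44 = 1189/110 ≈ 10.8091.

μ̂_MAP = 10.8091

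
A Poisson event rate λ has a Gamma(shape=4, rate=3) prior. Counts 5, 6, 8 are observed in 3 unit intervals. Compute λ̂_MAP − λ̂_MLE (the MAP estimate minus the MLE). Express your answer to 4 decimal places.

MAP − MLE = -2.6667

Σxᵢ = 19. Posterior is Gamma(23, 6); MAP = (23−1)/6 = 22/6 ≈ 3.66667.
MLE = x̄ = 19/3 ≈ 6.33333.
Difference = 22/6 − 19/3 = -8/3 ≈ -2.6667.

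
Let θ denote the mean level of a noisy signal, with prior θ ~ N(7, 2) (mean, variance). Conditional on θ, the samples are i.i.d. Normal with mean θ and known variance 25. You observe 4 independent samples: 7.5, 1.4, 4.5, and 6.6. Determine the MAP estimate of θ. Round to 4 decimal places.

θ̂_MAP = 6.5152

n = 4; x̄ = (7.5 + 1.4 + 4.5 + 6.6)/4 = 20/4 = 5.
For a Normal prior and Normal likelihood with known variance, the posterior is Normal; its mode equals its mean, the precision-weighted average.
Prior precision 1/σ₀² = 1/2 = 0.5; data precision n/σ² = 4/25 = 0.16.
θ̂ = (0.5·7 + 0.16·5) / (0.5 + 0.16) = 4.3/0.66 = 215/33 ≈ 6.5152.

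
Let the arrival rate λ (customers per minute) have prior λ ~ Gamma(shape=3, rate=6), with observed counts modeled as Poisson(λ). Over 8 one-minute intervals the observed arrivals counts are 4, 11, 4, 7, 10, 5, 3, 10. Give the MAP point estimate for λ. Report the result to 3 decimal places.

λ̂_MAP = 4.000

Σxᵢ = 4+11+4+7+10+5+3+10 = 54, with n = 8.
Posterior ∝ λ^2e^(−6λ) · λ^54e^(−8λ) = λ^56e^(−14λ), i.e. Gamma(shape=57, rate=14).
The mode of a Gamma(a, b) with a ≥ 1 (shape–rate) is (a−1)/b = 56/14 ≈ 4.000.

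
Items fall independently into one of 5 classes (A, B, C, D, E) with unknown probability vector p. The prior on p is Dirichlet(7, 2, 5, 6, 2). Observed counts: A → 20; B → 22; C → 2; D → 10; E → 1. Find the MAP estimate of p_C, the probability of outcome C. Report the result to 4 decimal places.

The posterior is Dirichlet(αᵢ + nᵢ) = Dirichlet(27, 24, 7, 16, 3).
For a Dirichlet(a₁,…,a_K) with all aᵢ > 1, the mode has j-th component (aⱼ − 1)/(Σaᵢ − K).
Here Σaᵢ = 77 and K = 5, so p_C = (7 − 1)/(77 − 5) = 6/72 ≈ 0.0833.

MAP estimate of p_C = 0.0833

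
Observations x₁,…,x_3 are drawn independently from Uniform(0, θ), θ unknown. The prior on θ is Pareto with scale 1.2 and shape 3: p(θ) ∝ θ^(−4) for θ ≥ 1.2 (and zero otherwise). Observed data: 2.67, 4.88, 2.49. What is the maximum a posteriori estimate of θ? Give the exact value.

θ̂_MAP = 4.88

The Uniform(0, θ) likelihood is θ^(−n) for θ ≥ max(xᵢ), zero otherwise. Here max(xᵢ) = 4.88.
Posterior ∝ θ^(−4) · θ^(−3) = θ^(−7) on θ ≥ max(1.2, 4.88) = 4.88.
This density is strictly decreasing in θ, so the posterior mode lies at the lower boundary of the support.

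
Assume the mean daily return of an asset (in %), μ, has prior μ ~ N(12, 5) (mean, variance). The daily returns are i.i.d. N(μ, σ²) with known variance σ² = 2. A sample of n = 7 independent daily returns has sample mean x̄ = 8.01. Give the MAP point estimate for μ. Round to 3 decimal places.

μ̂_MAP = 8.226

n = 7, x̄ = 8.01.
For a Normal prior and Normal likelihood with known variance, the posterior is Normal; its mode equals its mean, the precision-weighted average.
Prior precision 1/σ₀² = 1/5 = 0.2; data precision n/σ² = 7/2 = 3.5.
μ̂ = (0.2·12 + 3.5·8.01) / (0.2 + 3.5) = 30.435/3.7 = 6087/740 ≈ 8.226.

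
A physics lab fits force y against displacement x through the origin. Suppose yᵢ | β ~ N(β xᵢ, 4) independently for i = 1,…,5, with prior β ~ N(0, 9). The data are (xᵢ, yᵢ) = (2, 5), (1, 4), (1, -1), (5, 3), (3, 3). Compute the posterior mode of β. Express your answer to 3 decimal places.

log p(β | y) = −Σ(yᵢ − βxᵢ)²/(2·4) − β²/(2·9) + const.
Setting the derivative to zero: Σxᵢ(yᵢ − βxᵢ)/4 − β/9 = 0, so β = Σxᵢyᵢ / (Σxᵢ² + σ²/τ²).
Σxᵢyᵢ = 2·5 + 1·4 + 1·(-1) + 5·3 + 3·3 = 37; Σxᵢ² = 40; σ²/τ² = 4/9.
β̂_MAP = 37 / (40 + 4/9) = 37/(364/9) = 333/364 ≈ 0.915.

β̂_MAP = 0.915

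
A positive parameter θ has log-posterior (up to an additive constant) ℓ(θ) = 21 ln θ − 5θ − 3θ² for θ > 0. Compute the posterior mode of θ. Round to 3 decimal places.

θ̂_MAP = 1.500

ℓ'(θ) = 21/θ − 5 − 6θ. Setting this to zero and multiplying by θ: 6θ² + 5θ − 21 = 0.
θ = (−5 + √(5² + 4·6·21)) / (2·6) = (−5 + √529) / 12 = (−5 + 23)/12 = 3/2.
ℓ''(θ) = −21/θ² − 6 < 0, confirming a maximum.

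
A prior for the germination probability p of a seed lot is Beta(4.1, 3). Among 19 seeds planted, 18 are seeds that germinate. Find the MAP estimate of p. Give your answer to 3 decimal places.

Prior: Beta(4.1, 3).
Data: 18 successes in 19 trials. The binomial likelihood contributes p^18(1−p)^1, so the posterior is Beta(4.1+18, 3+1) = Beta(22.1, 4).
For Beta(a, b) with a, b > 1 the mode is (a−1)/(a+b−2) = 21.1/24.1 ≈ 0.876.

p̂_MAP = 0.876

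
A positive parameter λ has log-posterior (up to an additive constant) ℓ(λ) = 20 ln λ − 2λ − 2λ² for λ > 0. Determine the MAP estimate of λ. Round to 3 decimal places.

λ̂_MAP = 2.000

ℓ'(λ) = 20/λ − 2 − 4λ. Setting this to zero and multiplying by λ: 4λ² + 2λ − 20 = 0.
λ = (−2 + √(2² + 4·4·20)) / (2·4) = (−2 + √324) / 8 = (−2 + 18)/8 = 2.
ℓ''(λ) = −20/λ² − 4 < 0, confirming a maximum.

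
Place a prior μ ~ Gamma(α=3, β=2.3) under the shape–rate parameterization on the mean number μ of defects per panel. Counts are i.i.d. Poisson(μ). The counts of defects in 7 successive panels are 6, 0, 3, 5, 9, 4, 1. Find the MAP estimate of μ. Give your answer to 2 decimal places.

Σxᵢ = 6+0+3+5+9+4+1 = 28, with n = 7.
Posterior ∝ μ^2e^(−2.3μ) · μ^28e^(−7μ) = μ^30e^(−9.3μ), i.e. Gamma(shape=31, rate=9.3).
The mode of a Gamma(a, b) with a ≥ 1 (shape–rate) is (a−1)/b = 30/9.3 ≈ 3.23.

μ̂_MAP = 3.23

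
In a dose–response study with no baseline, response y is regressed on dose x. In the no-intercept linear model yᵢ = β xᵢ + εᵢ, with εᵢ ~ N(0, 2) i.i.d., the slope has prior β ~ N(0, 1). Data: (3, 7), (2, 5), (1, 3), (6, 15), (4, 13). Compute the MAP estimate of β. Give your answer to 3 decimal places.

log p(β | y) = −Σ(yᵢ − βxᵢ)²/(2·2) − β²/(2·1) + const.
Setting the derivative to zero: Σxᵢ(yᵢ − βxᵢ)/2 − β/1 = 0, so β = Σxᵢyᵢ / (Σxᵢ² + σ²/τ²).
Σxᵢyᵢ = 3·7 + 2·5 + 1·3 + 6·15 + 4·13 = 176; Σxᵢ² = 66; σ²/τ² = 2.
β̂_MAP = 176 / (66 + 2) = 176/68 ≈ 2.588.

β̂_MAP = 2.588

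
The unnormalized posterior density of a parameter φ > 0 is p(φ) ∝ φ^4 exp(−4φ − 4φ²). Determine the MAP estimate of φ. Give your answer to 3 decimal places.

ℓ'(φ) = 4/φ − 4 − 8φ. Setting this to zero and multiplying by φ: 8φ² + 4φ − 4 = 0.
φ = (−4 + √(4² + 4·8·4)) / (2·8) = (−4 + √144) / 16 = (−4 + 12)/16 = 1/2.
ℓ''(φ) = −4/φ² − 8 < 0, confirming a maximum.

φ̂_MAP = 0.500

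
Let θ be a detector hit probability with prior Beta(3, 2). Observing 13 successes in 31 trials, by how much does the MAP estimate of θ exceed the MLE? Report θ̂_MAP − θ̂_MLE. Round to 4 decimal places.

MAP − MLE = 0.0218

Posterior is Beta(16, 20); MAP = (16−1)/(36−2) = 15/34 ≈ 0.44118.
MLE ignores the prior: θ̂_MLE = k/n = 13/31 ≈ 0.41935.
Difference = 15/34 − 13/31 = 23/1054 ≈ 0.0218.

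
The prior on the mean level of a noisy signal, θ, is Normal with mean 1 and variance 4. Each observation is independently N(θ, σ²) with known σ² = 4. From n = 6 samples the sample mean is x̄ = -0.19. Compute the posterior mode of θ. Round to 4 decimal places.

n = 6, x̄ = -0.19.
For a Normal prior and Normal likelihood with known variance, the posterior is Normal; its mode equals its mean, the precision-weighted average.
Prior precision 1/σ₀² = 1/4 = 0.25; data precision n/σ² = 6/4 = 1.5.
θ̂ = (0.25·1 + 1.5·(-0.19)) / (0.25 + 1.5) = (-0.035)/1.75 = -0.0200.

θ̂_MAP = -0.0200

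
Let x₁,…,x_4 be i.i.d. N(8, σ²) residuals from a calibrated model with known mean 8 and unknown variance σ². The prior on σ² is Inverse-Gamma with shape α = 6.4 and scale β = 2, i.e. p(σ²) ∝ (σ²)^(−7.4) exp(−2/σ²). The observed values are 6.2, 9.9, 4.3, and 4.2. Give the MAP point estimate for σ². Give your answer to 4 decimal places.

σ̂²_MAP = 2.0734

Sum of squared deviations about the known mean: SS = (6.2−8)² + (9.9−8)² + (4.3−8)² + (4.2−8)² = 34.98.
The Normal likelihood contributes (σ²)^(−n/2) exp(−SS/(2σ²)), so the posterior is Inverse-Gamma(α + n/2, β + SS/2) = Inverse-Gamma(8.4, 19.49).
The mode of Inverse-Gamma(a, b) is b/(a+1) = 19.49/9.4 ≈ 2.0734.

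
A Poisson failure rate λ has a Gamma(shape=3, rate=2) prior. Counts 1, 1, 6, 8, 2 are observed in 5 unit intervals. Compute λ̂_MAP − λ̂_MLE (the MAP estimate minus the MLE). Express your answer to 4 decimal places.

MAP − MLE = -0.7429

Σxᵢ = 18. Posterior is Gamma(21, 7); MAP = (21−1)/7 = 20/7 ≈ 2.85714.
MLE = x̄ = 18/5 ≈ 3.60000.
Difference = 20/7 − 18/5 = -26/35 ≈ -0.7429.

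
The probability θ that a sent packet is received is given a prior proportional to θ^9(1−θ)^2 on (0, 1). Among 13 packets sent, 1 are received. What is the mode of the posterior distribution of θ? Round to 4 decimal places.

The prior density ∝ θ^9(1−θ)^2 is the kernel of Beta(10, 3).
Data: 1 success in 13 trials. The binomial likelihood contributes θ(1−θ)^12, so the posterior is Beta(10+1, 3+12) = Beta(11, 15).
For Beta(a, b) with a, b > 1 the mode is (a−1)/(a+b−2) = 10/24 ≈ 0.4167.

θ̂_MAP = 0.4167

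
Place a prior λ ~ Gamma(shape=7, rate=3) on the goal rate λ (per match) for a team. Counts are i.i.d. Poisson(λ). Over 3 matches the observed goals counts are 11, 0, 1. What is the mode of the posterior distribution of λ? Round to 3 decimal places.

λ̂_MAP = 3.000

Σxᵢ = 11+0+1 = 12, with n = 3.
Posterior ∝ λ^6e^(−3λ) · λ^12e^(−3λ) = λ^18e^(−6λ), i.e. Gamma(shape=19, rate=6).
The mode of a Gamma(a, b) with a ≥ 1 (shape–rate) is (a−1)/b = 18/6 ≈ 3.000.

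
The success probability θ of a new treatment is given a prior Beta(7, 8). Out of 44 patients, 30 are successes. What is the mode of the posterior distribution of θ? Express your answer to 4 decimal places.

Prior: Beta(7, 8).
Data: 30 successes in 44 trials. The binomial likelihood contributes θ^30(1−θ)^14, so the posterior is Beta(7+30, 8+14) = Beta(37, 22).
For Beta(a, b) with a, b > 1 the mode is (a−1)/(a+b−2) = 36/57 ≈ 0.6316.

θ̂_MAP = 0.6316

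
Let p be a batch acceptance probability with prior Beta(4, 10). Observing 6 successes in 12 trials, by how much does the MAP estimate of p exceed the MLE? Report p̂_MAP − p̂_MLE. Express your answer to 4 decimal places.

MAP − MLE = -0.1250

Posterior is Beta(10, 16); MAP = (10−1)/(26−2) = 9/24 ≈ 0.37500.
MLE ignores the prior: p̂_MLE = k/n = 6/12 ≈ 0.50000.
Difference = 9/24 − 6/12 = -1/8 ≈ -0.1250.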